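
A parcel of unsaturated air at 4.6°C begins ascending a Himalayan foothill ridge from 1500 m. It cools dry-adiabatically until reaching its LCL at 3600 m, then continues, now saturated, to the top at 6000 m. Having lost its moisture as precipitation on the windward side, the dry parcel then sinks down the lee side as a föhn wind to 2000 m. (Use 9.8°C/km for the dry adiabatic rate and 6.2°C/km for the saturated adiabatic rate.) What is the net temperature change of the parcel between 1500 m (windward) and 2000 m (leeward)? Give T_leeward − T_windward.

1500–3600 m, dry: Δz = 2.1 km ⇒ ΔT = -20.58°C; T = -15.98°C
3600–6000 m, saturated: Δz = 2.4 km ⇒ ΔT = -14.88°C; T = -30.86°C
6000–2000 m, dry descent: Δz = 4 km ⇒ ΔT = +39.2°C; T = 8.34°C
Net change vs windward start: 8.34 − 4.6 = +3.74°C

+3.74°C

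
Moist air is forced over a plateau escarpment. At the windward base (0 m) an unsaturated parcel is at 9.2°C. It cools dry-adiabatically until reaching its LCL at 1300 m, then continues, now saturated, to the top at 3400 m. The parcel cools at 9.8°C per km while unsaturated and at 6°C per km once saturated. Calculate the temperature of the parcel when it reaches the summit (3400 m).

0 → 1300 m (dry, 9.8°C/km): ΔT = -9.8 × 1.3 = -12.74°C → T = -3.54°C
1300 → 3400 m (saturated, 6°C/km): ΔT = -6 × 2.1 = -12.6°C → T = -16.14°C

-16.14°C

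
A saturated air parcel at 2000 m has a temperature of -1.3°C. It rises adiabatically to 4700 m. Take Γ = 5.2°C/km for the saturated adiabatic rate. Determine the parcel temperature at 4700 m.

-15.34°C

2000–4700 m, saturated adiabatic: Δz = 2.7 km ⇒ ΔT = -14.04°C; T = -15.34°C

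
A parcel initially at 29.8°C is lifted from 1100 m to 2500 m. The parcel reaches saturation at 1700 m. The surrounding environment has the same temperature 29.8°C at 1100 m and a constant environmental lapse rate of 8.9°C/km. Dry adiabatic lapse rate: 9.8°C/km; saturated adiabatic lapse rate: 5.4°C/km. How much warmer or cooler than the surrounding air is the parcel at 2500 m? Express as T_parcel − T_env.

Parcel:
  1100–1700 m, dry: Δz = 0.6 km ⇒ ΔT = -5.88°C; T = 23.92°C
  1700–2500 m, saturated: Δz = 0.8 km ⇒ ΔT = -4.32°C; T = 19.6°C
Environment:
  1100–2500 m, environment: Δz = 1.4 km ⇒ ΔT = -12.46°C; T = 17.34°C
T_parcel − T_env = 19.6 − 17.34 = +2.26°C

+2.26°C (parcel warmer than environment)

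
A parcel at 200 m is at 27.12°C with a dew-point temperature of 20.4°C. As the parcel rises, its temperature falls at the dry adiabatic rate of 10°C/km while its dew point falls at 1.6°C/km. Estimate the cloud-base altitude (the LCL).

1000 m

T and T_d converge at 10 − 1.6 = 8.4°C per km
Height above start = (27.12 − 20.4) / 8.4 = 0.8 km
LCL altitude = 200 m + 800 m = 1000 m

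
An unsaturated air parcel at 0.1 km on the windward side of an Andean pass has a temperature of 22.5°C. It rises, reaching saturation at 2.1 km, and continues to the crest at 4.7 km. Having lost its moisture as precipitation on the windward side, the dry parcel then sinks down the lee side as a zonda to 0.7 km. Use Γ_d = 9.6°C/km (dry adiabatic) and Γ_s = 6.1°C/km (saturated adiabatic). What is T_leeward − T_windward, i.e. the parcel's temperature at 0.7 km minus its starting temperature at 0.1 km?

Dry to 2100 m: -9.6 × 2 km = -19.2°C, so T = 3.3°C.
Saturated to 4700 m: -6.1 × 2.6 km = -15.86°C, so T = -12.56°C.
Dry descent to 700 m: +9.6 × 4 km = +38.4°C, so T = 25.84°C.
Net change vs windward start: 25.84 − 22.5 = +3.34°C

+3.34°C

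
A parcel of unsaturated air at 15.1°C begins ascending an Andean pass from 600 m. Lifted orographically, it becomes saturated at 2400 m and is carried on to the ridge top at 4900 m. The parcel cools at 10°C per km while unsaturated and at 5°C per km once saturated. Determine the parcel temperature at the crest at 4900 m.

600 → 2400 m (dry, 10°C/km): ΔT = -10 × 1.8 = -18°C → T = -2.9°C
2400 → 4900 m (saturated, 5°C/km): ΔT = -5 × 2.5 = -12.5°C → T = -15.4°C

-15.4°C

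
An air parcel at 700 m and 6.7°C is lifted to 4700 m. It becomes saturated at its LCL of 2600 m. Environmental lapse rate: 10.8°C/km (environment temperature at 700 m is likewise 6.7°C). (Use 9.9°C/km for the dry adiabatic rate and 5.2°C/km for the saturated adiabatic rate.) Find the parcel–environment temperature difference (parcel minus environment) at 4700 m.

Parcel:
  From 700 m to 2600 m (dry): cools by 9.9 × 1.9 = 18.81°C, giving -12.11°C.
  From 2600 m to 4700 m (saturated): cools by 5.2 × 2.1 = 10.92°C, giving -23.03°C.
Environment:
  From 700 m to 4700 m (environment): cools by 10.8 × 4 = 43.2°C, giving -36.5°C.
T_parcel − T_env = -23.03 − (-36.5) = +13.47°C

+13.47°C (parcel warmer than environment)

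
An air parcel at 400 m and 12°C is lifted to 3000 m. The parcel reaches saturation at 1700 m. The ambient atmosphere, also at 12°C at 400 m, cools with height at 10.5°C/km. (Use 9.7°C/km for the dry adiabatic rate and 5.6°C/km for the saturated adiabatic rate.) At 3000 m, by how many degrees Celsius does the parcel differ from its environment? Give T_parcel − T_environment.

+7.41°C (parcel warmer than environment)

Parcel:
  Dry to 1700 m: -9.7 × 1.3 km = -12.61°C, so T = -0.61°C.
  Saturated to 3000 m: -5.6 × 1.3 km = -7.28°C, so T = -7.89°C.
Environment:
  Environment to 3000 m: -10.5 × 2.6 km = -27.3°C, so T = -15.3°C.
T_parcel − T_env = -7.89 − (-15.3) = +7.41°C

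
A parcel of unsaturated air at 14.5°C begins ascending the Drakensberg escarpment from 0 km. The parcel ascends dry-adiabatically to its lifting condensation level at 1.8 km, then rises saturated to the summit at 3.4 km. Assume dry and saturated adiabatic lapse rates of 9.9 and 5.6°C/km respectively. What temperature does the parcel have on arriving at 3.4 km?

-12.28°C

Dry to 1800 m: -9.9 × 1.8 km = -17.82°C, so T = -3.32°C.
Saturated to 3400 m: -5.6 × 1.6 km = -8.96°C, so T = -12.28°C.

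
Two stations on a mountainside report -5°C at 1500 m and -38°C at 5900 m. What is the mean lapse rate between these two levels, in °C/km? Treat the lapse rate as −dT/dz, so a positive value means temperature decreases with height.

Γ = −ΔT/Δz = (-5 − (-38)) / (5900 − 1500) m
  = 33°C / 4.4 km = 7.5°C/km

7.5°C/km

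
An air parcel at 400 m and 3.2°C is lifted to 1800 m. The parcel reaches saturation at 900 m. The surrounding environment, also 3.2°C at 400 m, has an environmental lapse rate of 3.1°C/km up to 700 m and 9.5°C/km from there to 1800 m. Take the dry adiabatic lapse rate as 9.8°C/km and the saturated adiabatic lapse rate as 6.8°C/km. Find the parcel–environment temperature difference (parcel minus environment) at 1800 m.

+0.36°C (parcel warmer than environment)

Parcel:
  Dry to 900 m: -9.8 × 0.5 km = -4.9°C, so T = -1.7°C.
  Saturated to 1800 m: -6.8 × 0.9 km = -6.12°C, so T = -7.82°C.
Environment:
  Environment, lower layer to 700 m: -3.1 × 0.3 km = -0.93°C, so T = 2.27°C.
  Environment, upper layer to 1800 m: -9.5 × 1.1 km = -10.45°C, so T = -8.18°C.
T_parcel − T_env = -7.82 − (-8.18) = +0.36°C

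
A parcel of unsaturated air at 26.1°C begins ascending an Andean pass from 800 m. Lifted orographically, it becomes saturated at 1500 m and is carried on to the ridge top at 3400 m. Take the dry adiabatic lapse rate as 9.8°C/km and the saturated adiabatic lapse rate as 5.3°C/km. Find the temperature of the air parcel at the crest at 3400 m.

9.17°C

Dry to 1500 m: -9.8 × 0.7 km = -6.86°C, so T = 19.24°C.
Saturated to 3400 m: -5.3 × 1.9 km = -10.07°C, so T = 9.17°C.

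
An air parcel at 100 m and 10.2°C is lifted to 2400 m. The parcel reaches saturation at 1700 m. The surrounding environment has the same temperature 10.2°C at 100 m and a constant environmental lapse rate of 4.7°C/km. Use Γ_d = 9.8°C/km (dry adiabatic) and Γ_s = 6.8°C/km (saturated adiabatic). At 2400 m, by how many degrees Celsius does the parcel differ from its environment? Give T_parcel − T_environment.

-9.63°C (parcel cooler than environment)

Parcel:
  Dry to 1700 m: -9.8 × 1.6 km = -15.68°C, so T = -5.48°C.
  Saturated to 2400 m: -6.8 × 0.7 km = -4.76°C, so T = -10.24°C.
Environment:
  Environment to 2400 m: -4.7 × 2.3 km = -10.81°C, so T = -0.61°C.
T_parcel − T_env = -10.24 − (-0.61) = -9.63°C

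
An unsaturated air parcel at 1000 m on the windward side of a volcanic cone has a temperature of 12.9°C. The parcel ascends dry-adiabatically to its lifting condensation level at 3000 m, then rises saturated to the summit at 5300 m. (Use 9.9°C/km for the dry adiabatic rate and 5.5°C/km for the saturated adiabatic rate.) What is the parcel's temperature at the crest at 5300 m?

1000 → 3000 m (dry, 9.9°C/km): ΔT = -9.9 × 2 = -19.8°C → T = -6.9°C
3000 → 5300 m (saturated, 5.5°C/km): ΔT = -5.5 × 2.3 = -12.65°C → T = -19.55°C

-19.55°C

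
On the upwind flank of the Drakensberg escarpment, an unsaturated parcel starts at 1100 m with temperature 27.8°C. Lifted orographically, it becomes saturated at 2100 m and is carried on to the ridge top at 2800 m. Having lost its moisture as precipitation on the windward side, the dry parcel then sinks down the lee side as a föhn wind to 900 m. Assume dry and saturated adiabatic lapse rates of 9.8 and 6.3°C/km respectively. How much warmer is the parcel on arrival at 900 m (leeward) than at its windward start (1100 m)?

1100–2100 m, dry: Δz = 1 km ⇒ ΔT = -9.8°C; T = 18°C
2100–2800 m, saturated: Δz = 0.7 km ⇒ ΔT = -4.41°C; T = 13.59°C
2800–900 m, dry descent: Δz = 1.9 km ⇒ ΔT = +18.62°C; T = 32.21°C
Net change vs windward start: 32.21 − 27.8 = +4.41°C

+4.41°C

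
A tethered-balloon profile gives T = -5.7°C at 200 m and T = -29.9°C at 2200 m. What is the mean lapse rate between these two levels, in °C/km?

12.1°C/km

Γ = −ΔT/Δz = (-5.7 − (-29.9)) / (2200 − 200) m
  = 24.2°C / 2 km = 12.1°C/km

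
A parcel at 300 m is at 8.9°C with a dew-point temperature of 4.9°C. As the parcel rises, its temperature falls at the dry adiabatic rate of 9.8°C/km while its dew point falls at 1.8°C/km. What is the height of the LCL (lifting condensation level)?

800 m

T and T_d converge at 9.8 − 1.8 = 8°C per km
Height above start = (8.9 − 4.9) / 8 = 0.5 km
LCL altitude = 300 m + 500 m = 800 m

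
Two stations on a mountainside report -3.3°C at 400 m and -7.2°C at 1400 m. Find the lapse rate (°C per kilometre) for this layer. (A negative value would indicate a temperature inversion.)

3.9°C/km

Γ = −ΔT/Δz = (-3.3 − (-7.2)) / (1400 − 400) m
  = 3.9°C / 1 km = 3.9°C/km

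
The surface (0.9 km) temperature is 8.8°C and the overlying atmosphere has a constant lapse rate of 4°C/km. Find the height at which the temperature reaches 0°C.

3.1 km

Height above start = (8.8 − 0) / 4 = 2.2 km
Altitude = 900 m + 2200 m = 3100 m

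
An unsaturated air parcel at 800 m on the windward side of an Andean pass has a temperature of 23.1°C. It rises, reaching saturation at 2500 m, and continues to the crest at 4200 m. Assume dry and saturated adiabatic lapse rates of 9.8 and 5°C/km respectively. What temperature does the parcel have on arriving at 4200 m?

-2.06°C

800 → 2500 m (dry, 9.8°C/km): ΔT = -9.8 × 1.7 = -16.66°C → T = 6.44°C
2500 → 4200 m (saturated, 5°C/km): ΔT = -5 × 1.7 = -8.5°C → T = -2.06°C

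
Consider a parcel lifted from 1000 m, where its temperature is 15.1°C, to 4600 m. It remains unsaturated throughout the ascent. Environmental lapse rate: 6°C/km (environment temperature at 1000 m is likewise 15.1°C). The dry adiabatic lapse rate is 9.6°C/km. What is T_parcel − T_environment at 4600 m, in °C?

Parcel:
  Dry to 4600 m: -9.6 × 3.6 km = -34.56°C, so T = -19.46°C.
Environment:
  Environment to 4600 m: -6 × 3.6 km = -21.6°C, so T = -6.5°C.
T_parcel − T_env = -19.46 − (-6.5) = -12.96°C

-12.96°C (parcel cooler than environment)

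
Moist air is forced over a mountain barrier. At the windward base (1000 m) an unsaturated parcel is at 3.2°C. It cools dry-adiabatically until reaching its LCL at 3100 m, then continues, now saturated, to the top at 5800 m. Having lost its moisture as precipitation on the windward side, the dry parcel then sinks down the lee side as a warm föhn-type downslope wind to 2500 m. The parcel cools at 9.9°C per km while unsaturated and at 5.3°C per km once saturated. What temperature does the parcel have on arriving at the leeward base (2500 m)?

0.77°C

1000–3100 m, dry: Δz = 2.1 km ⇒ ΔT = -20.79°C; T = -17.59°C
3100–5800 m, saturated: Δz = 2.7 km ⇒ ΔT = -14.31°C; T = -31.9°C
5800–2500 m, dry descent: Δz = 3.3 km ⇒ ΔT = +32.67°C; T = 0.77°C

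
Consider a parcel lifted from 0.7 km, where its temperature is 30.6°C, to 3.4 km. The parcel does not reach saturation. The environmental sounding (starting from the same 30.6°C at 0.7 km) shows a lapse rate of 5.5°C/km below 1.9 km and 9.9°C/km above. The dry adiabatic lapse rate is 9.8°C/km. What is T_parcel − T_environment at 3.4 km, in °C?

-5.01°C (parcel cooler than environment)

Parcel:
  From 700 m to 3400 m (dry): cools by 9.8 × 2.7 = 26.46°C, giving 4.14°C.
Environment:
  From 700 m to 1900 m (environment, lower layer): cools by 5.5 × 1.2 = 6.6°C, giving 24°C.
  From 1900 m to 3400 m (environment, upper layer): cools by 9.9 × 1.5 = 14.85°C, giving 9.15°C.
T_parcel − T_env = 4.14 − 9.15 = -5.01°C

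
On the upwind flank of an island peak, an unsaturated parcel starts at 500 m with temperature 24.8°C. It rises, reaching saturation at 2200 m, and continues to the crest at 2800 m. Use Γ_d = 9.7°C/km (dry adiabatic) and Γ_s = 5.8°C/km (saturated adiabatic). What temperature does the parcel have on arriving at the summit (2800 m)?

4.83°C

From 500 m to 2200 m (dry): cools by 9.7 × 1.7 = 16.49°C, giving 8.31°C.
From 2200 m to 2800 m (saturated): cools by 5.8 × 0.6 = 3.48°C, giving 4.83°C.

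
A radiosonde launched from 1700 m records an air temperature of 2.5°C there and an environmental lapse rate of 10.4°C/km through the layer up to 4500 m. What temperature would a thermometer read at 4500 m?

From 1700 m to 4500 m (environmental): cools by 10.4 × 2.8 = 29.12°C, giving -26.62°C.

-26.62°C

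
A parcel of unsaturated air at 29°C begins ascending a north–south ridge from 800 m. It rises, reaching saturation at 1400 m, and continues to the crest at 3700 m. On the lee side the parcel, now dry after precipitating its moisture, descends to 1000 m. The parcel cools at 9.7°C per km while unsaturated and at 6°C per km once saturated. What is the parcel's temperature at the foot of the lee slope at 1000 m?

35.57°C

800–1400 m, dry: Δz = 0.6 km ⇒ ΔT = -5.82°C; T = 23.18°C
1400–3700 m, saturated: Δz = 2.3 km ⇒ ΔT = -13.8°C; T = 9.38°C
3700–1000 m, dry descent: Δz = 2.7 km ⇒ ΔT = +26.19°C; T = 35.57°C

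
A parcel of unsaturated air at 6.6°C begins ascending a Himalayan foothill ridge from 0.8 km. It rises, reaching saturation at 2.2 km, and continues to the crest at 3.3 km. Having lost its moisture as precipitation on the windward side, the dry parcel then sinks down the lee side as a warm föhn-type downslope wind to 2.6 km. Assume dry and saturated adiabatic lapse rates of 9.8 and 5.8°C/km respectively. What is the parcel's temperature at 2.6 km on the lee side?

Dry to 2200 m: -9.8 × 1.4 km = -13.72°C, so T = -7.12°C.
Saturated to 3300 m: -5.8 × 1.1 km = -6.38°C, so T = -13.5°C.
Dry descent to 2600 m: +9.8 × 0.7 km = +6.86°C, so T = -6.64°C.

-6.64°C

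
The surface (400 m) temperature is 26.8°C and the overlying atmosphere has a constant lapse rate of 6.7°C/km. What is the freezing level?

Height above start = (26.8 − 0) / 6.7 = 4 km
Altitude = 400 m + 4000 m = 4400 m

4400 m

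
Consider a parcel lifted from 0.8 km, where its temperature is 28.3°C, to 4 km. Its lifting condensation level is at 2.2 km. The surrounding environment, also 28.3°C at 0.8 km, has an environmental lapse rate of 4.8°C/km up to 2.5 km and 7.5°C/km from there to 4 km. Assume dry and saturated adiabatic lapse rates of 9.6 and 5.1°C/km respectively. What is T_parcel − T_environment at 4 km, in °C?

-3.21°C (parcel cooler than environment)

Parcel:
  800 → 2200 m (dry, 9.6°C/km): ΔT = -9.6 × 1.4 = -13.44°C → T = 14.86°C
  2200 → 4000 m (saturated, 5.1°C/km): ΔT = -5.1 × 1.8 = -9.18°C → T = 5.68°C
Environment:
  800 → 2500 m (environment, lower layer, 4.8°C/km): ΔT = -4.8 × 1.7 = -8.16°C → T = 20.14°C
  2500 → 4000 m (environment, upper layer, 7.5°C/km): ΔT = -7.5 × 1.5 = -11.25°C → T = 8.89°C
T_parcel − T_env = 5.68 − 8.89 = -3.21°C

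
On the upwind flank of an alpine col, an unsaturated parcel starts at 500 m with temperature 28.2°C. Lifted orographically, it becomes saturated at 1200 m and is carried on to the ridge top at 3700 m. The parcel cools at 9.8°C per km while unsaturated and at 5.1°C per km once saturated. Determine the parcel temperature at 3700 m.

8.59°C

From 500 m to 1200 m (dry): cools by 9.8 × 0.7 = 6.86°C, giving 21.34°C.
From 1200 m to 3700 m (saturated): cools by 5.1 × 2.5 = 12.75°C, giving 8.59°C.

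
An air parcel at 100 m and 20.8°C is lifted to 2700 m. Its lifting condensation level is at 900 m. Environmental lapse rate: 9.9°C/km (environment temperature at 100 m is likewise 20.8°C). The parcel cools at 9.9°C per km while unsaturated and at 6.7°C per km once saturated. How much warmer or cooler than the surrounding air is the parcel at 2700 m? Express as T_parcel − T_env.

+5.76°C (parcel warmer than environment)

Parcel:
  Dry to 900 m: -9.9 × 0.8 km = -7.92°C, so T = 12.88°C.
  Saturated to 2700 m: -6.7 × 1.8 km = -12.06°C, so T = 0.82°C.
Environment:
  Environment to 2700 m: -9.9 × 2.6 km = -25.74°C, so T = -4.94°C.
T_parcel − T_env = 0.82 − (-4.94) = +5.76°C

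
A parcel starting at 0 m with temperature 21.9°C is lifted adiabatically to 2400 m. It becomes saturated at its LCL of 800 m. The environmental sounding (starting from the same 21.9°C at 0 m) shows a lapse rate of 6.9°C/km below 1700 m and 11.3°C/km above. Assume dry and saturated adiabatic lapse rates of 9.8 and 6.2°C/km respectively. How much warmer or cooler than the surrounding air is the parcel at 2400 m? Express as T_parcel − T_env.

Parcel:
  From 0 m to 800 m (dry): cools by 9.8 × 0.8 = 7.84°C, giving 14.06°C.
  From 800 m to 2400 m (saturated): cools by 6.2 × 1.6 = 9.92°C, giving 4.14°C.
Environment:
  From 0 m to 1700 m (environment, lower layer): cools by 6.9 × 1.7 = 11.73°C, giving 10.17°C.
  From 1700 m to 2400 m (environment, upper layer): cools by 11.3 × 0.7 = 7.91°C, giving 2.26°C.
T_parcel − T_env = 4.14 − 2.26 = +1.88°C

+1.88°C (parcel warmer than environment)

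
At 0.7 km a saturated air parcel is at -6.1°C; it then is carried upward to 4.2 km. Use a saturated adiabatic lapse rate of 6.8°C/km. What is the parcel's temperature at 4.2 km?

-29.9°C

700 → 4200 m (saturated adiabatic, 6.8°C/km): ΔT = -6.8 × 3.5 = -23.8°C → T = -29.9°C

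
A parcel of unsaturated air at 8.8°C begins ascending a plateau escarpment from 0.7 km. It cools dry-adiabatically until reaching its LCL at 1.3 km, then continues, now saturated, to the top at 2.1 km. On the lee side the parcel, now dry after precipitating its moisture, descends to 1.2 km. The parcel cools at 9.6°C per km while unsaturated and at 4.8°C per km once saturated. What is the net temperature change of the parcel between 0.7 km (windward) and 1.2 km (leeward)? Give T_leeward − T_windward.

From 700 m to 1300 m (dry): cools by 9.6 × 0.6 = 5.76°C, giving 3.04°C.
From 1300 m to 2100 m (saturated): cools by 4.8 × 0.8 = 3.84°C, giving -0.8°C.
From 2100 m to 1200 m (dry descent): warms by 9.6 × 0.9 = 8.64°C, giving 7.84°C.
Net change vs windward start: 7.84 − 8.8 = -0.96°C

-0.96°C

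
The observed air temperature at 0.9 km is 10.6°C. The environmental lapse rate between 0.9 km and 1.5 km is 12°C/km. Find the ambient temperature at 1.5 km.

3.4°C

Environmental to 1500 m: -12 × 0.6 km = -7.2°C, so T = 3.4°C.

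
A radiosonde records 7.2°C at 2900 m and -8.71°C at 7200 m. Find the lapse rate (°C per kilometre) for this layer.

3.7°C/km

Γ = −ΔT/Δz = (7.2 − (-8.71)) / (7200 − 2900) m
  = 15.91°C / 4.3 km = 3.7°C/km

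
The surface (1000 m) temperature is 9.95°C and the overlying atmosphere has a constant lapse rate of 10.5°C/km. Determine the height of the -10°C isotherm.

2900 m

Height above start = (9.95 − (-10)) / 10.5 = 1.9 km
Altitude = 1000 m + 1900 m = 2900 m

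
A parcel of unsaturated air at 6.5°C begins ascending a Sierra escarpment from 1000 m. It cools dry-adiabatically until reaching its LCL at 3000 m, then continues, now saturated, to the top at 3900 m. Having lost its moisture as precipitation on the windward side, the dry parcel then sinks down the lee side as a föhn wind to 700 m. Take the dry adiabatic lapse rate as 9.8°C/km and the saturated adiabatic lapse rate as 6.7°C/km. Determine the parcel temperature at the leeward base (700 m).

12.23°C

1000–3000 m, dry: Δz = 2 km ⇒ ΔT = -19.6°C; T = -13.1°C
3000–3900 m, saturated: Δz = 0.9 km ⇒ ΔT = -6.03°C; T = -19.13°C
3900–700 m, dry descent: Δz = 3.2 km ⇒ ΔT = +31.36°C; T = 12.23°C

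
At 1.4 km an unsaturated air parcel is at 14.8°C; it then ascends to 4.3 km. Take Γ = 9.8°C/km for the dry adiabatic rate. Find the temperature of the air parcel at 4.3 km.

1400 → 4300 m (dry adiabatic, 9.8°C/km): ΔT = -9.8 × 2.9 = -28.42°C → T = -13.62°C

-13.62°C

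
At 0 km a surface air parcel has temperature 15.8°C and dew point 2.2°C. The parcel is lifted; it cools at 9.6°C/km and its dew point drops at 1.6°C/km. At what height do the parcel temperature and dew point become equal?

T and T_d converge at 9.6 − 1.6 = 8°C per km
Height above start = (15.8 − 2.2) / 8 = 1.7 km
LCL altitude = 0 m + 1700 m = 1700 m

1.7 km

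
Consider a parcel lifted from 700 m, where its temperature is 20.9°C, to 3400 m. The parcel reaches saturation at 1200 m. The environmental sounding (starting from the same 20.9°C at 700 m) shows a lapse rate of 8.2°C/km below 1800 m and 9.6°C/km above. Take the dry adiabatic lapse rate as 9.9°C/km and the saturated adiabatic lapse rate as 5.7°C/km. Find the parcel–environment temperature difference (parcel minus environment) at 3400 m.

+6.89°C (parcel warmer than environment)

Parcel:
  Dry to 1200 m: -9.9 × 0.5 km = -4.95°C, so T = 15.95°C.
  Saturated to 3400 m: -5.7 × 2.2 km = -12.54°C, so T = 3.41°C.
Environment:
  Environment, lower layer to 1800 m: -8.2 × 1.1 km = -9.02°C, so T = 11.88°C.
  Environment, upper layer to 3400 m: -9.6 × 1.6 km = -15.36°C, so T = -3.48°C.
T_parcel − T_env = 3.41 − (-3.48) = +6.89°C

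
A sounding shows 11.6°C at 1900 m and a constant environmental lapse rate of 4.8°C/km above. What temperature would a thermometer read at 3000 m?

1900–3000 m, environmental: Δz = 1.1 km ⇒ ΔT = -5.28°C; T = 6.32°C

6.32°C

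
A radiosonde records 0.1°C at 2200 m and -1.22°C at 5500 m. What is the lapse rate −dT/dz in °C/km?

0.4°C/km

Γ = −ΔT/Δz = (0.1 − (-1.22)) / (5500 − 2200) m
  = 1.32°C / 3.3 km = 0.4°C/km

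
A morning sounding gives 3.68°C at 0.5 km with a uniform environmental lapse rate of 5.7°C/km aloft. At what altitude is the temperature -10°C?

Height above start = (3.68 − (-10)) / 5.7 = 2.4 km
Altitude = 500 m + 2400 m = 2900 m

2.9 km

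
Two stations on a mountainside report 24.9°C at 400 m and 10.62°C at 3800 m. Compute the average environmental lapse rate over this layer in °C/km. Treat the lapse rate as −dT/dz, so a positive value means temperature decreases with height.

4.2°C/km

Γ = −ΔT/Δz = (24.9 − 10.62) / (3800 − 400) m
  = 14.28°C / 3.4 km = 4.2°C/km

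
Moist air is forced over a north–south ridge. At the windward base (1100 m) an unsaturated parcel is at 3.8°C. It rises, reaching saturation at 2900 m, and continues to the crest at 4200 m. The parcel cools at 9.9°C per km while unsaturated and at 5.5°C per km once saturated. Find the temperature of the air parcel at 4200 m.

-21.17°C

From 1100 m to 2900 m (dry): cools by 9.9 × 1.8 = 17.82°C, giving -14.02°C.
From 2900 m to 4200 m (saturated): cools by 5.5 × 1.3 = 7.15°C, giving -21.17°C.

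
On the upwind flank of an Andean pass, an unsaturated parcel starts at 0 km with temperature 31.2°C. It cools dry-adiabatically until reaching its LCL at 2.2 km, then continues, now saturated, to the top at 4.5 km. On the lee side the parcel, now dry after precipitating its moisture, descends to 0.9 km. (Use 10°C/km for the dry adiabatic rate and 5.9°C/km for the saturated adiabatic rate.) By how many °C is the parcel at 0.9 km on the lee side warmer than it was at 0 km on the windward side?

+0.43°C

0–2200 m, dry: Δz = 2.2 km ⇒ ΔT = -22°C; T = 9.2°C
2200–4500 m, saturated: Δz = 2.3 km ⇒ ΔT = -13.57°C; T = -4.37°C
4500–900 m, dry descent: Δz = 3.6 km ⇒ ΔT = +36°C; T = 31.63°C
Net change vs windward start: 31.63 − 31.2 = +0.43°C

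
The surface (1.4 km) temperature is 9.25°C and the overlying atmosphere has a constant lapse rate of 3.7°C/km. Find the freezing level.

3.9 km

Height above start = (9.25 − 0) / 3.7 = 2.5 km
Altitude = 1400 m + 2500 m = 3900 m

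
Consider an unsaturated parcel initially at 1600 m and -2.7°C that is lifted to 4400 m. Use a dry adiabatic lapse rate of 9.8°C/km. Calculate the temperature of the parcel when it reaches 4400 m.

-30.14°C

1600 → 4400 m (dry adiabatic, 9.8°C/km): ΔT = -9.8 × 2.8 = -27.44°C → T = -30.14°C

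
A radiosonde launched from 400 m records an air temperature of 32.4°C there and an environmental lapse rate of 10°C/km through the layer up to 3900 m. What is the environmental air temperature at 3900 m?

400 → 3900 m (environmental, 10°C/km): ΔT = -10 × 3.5 = -35°C → T = -2.6°C

-2.6°C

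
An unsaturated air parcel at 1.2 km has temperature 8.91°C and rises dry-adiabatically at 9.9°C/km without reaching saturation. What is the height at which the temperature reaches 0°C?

2.1 km

Height above start = (8.91 − 0) / 9.9 = 0.9 km
Altitude = 1200 m + 900 m = 2100 m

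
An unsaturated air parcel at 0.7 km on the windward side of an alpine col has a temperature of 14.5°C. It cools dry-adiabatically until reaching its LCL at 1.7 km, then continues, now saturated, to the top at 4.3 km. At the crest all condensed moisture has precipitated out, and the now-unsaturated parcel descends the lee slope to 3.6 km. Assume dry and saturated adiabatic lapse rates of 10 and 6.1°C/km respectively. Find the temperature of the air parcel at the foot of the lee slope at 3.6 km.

-4.36°C

700 → 1700 m (dry, 10°C/km): ΔT = -10 × 1 = -10°C → T = 4.5°C
1700 → 4300 m (saturated, 6.1°C/km): ΔT = -6.1 × 2.6 = -15.86°C → T = -11.36°C
4300 → 3600 m (dry descent, 10°C/km): ΔT = +10 × 0.7 = +7°C → T = -4.36°C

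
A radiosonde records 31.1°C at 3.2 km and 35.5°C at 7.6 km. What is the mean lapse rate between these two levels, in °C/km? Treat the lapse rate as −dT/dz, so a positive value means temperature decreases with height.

Γ = −ΔT/Δz = (31.1 − 35.5) / (7600 − 3200) m
  = -4.4°C / 4.4 km = -1°C/km

-1°C/km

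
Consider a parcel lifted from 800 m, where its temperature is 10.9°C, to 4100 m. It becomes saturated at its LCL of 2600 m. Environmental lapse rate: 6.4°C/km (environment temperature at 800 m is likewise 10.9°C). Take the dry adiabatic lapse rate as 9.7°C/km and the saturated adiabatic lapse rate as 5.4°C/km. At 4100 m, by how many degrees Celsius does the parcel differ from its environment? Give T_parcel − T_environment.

Parcel:
  From 800 m to 2600 m (dry): cools by 9.7 × 1.8 = 17.46°C, giving -6.56°C.
  From 2600 m to 4100 m (saturated): cools by 5.4 × 1.5 = 8.1°C, giving -14.66°C.
Environment:
  From 800 m to 4100 m (environment): cools by 6.4 × 3.3 = 21.12°C, giving -10.22°C.
T_parcel − T_env = -14.66 − (-10.22) = -4.44°C

-4.44°C (parcel cooler than environment)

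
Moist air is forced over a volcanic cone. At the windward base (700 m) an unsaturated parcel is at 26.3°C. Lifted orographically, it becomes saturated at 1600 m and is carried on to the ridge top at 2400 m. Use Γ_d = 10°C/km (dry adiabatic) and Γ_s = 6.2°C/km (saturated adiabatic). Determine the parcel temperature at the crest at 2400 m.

700–1600 m, dry: Δz = 0.9 km ⇒ ΔT = -9°C; T = 17.3°C
1600–2400 m, saturated: Δz = 0.8 km ⇒ ΔT = -4.96°C; T = 12.34°C

12.34°C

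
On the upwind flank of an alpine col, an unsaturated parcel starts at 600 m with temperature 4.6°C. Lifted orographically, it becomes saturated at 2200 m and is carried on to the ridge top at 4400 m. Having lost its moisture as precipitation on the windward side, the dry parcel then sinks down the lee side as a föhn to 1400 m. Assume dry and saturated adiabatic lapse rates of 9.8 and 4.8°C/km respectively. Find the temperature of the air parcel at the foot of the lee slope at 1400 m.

Dry to 2200 m: -9.8 × 1.6 km = -15.68°C, so T = -11.08°C.
Saturated to 4400 m: -4.8 × 2.2 km = -10.56°C, so T = -21.64°C.
Dry descent to 1400 m: +9.8 × 3 km = +29.4°C, so T = 7.76°C.

7.76°C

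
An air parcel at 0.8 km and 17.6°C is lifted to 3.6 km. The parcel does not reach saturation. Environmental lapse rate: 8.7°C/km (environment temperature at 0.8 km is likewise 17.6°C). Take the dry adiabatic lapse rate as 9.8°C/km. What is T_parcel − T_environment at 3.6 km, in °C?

Parcel:
  800 → 3600 m (dry, 9.8°C/km): ΔT = -9.8 × 2.8 = -27.44°C → T = -9.84°C
Environment:
  800 → 3600 m (environment, 8.7°C/km): ΔT = -8.7 × 2.8 = -24.36°C → T = -6.76°C
T_parcel − T_env = -9.84 − (-6.76) = -3.08°C

-3.08°C (parcel cooler than environment)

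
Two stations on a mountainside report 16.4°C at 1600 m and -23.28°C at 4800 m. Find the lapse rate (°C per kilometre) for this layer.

Γ = −ΔT/Δz = (16.4 − (-23.28)) / (4800 − 1600) m
  = 39.68°C / 3.2 km = 12.4°C/km

12.4°C/km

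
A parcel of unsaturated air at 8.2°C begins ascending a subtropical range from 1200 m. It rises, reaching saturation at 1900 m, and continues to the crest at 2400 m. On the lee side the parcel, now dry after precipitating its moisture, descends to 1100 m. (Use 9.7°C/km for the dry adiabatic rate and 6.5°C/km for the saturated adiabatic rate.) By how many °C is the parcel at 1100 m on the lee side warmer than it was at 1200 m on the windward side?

+2.57°C

1200 → 1900 m (dry, 9.7°C/km): ΔT = -9.7 × 0.7 = -6.79°C → T = 1.41°C
1900 → 2400 m (saturated, 6.5°C/km): ΔT = -6.5 × 0.5 = -3.25°C → T = -1.84°C
2400 → 1100 m (dry descent, 9.7°C/km): ΔT = +9.7 × 1.3 = +12.61°C → T = 10.77°C
Net change vs windward start: 10.77 − 8.2 = +2.57°C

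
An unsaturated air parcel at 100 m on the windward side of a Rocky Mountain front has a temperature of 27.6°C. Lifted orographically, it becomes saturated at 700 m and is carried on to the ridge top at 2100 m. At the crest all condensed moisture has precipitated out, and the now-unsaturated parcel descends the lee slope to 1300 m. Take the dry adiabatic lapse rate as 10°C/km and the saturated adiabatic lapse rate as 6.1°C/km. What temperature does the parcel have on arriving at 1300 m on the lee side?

21.06°C

Dry to 700 m: -10 × 0.6 km = -6°C, so T = 21.6°C.
Saturated to 2100 m: -6.1 × 1.4 km = -8.54°C, so T = 13.06°C.
Dry descent to 1300 m: +10 × 0.8 km = +8°C, so T = 21.06°C.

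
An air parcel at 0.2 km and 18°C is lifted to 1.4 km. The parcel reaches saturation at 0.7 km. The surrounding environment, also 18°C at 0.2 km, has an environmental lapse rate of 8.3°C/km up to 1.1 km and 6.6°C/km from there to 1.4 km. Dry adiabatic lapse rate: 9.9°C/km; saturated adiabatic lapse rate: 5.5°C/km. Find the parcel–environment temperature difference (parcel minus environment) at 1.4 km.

+0.65°C (parcel warmer than environment)

Parcel:
  200–700 m, dry: Δz = 0.5 km ⇒ ΔT = -4.95°C; T = 13.05°C
  700–1400 m, saturated: Δz = 0.7 km ⇒ ΔT = -3.85°C; T = 9.2°C
Environment:
  200–1100 m, environment, lower layer: Δz = 0.9 km ⇒ ΔT = -7.47°C; T = 10.53°C
  1100–1400 m, environment, upper layer: Δz = 0.3 km ⇒ ΔT = -1.98°C; T = 8.55°C
T_parcel − T_env = 9.2 − 8.55 = +0.65°C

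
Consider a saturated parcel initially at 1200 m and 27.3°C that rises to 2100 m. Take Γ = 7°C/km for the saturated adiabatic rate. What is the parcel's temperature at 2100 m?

21°C

Saturated adiabatic to 2100 m: -7 × 0.9 km = -6.3°C, so T = 21°C.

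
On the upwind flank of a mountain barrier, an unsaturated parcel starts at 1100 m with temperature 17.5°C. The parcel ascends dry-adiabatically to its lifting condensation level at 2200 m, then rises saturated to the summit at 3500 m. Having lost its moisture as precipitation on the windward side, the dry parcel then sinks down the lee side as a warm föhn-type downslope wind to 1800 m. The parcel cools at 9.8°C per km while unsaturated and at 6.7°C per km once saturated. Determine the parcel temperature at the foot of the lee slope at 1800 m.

Dry to 2200 m: -9.8 × 1.1 km = -10.78°C, so T = 6.72°C.
Saturated to 3500 m: -6.7 × 1.3 km = -8.71°C, so T = -1.99°C.
Dry descent to 1800 m: +9.8 × 1.7 km = +16.66°C, so T = 14.67°C.

14.67°C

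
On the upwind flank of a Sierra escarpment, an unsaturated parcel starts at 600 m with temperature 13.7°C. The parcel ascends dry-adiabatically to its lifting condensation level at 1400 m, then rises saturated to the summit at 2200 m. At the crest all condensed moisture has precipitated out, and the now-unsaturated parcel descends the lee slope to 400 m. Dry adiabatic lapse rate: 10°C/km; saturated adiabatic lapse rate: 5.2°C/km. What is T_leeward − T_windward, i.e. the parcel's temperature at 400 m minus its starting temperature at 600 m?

+5.84°C

600–1400 m, dry: Δz = 0.8 km ⇒ ΔT = -8°C; T = 5.7°C
1400–2200 m, saturated: Δz = 0.8 km ⇒ ΔT = -4.16°C; T = 1.54°C
2200–400 m, dry descent: Δz = 1.8 km ⇒ ΔT = +18°C; T = 19.54°C
Net change vs windward start: 19.54 − 13.7 = +5.84°C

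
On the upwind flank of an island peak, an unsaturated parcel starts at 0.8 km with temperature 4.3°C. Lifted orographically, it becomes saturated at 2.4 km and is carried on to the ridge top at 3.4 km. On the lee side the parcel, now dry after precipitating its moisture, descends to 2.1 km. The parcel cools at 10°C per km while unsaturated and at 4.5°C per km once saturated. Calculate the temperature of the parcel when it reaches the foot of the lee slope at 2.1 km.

-3.2°C

Dry to 2400 m: -10 × 1.6 km = -16°C, so T = -11.7°C.
Saturated to 3400 m: -4.5 × 1 km = -4.5°C, so T = -16.2°C.
Dry descent to 2100 m: +10 × 1.3 km = +13°C, so T = -3.2°C.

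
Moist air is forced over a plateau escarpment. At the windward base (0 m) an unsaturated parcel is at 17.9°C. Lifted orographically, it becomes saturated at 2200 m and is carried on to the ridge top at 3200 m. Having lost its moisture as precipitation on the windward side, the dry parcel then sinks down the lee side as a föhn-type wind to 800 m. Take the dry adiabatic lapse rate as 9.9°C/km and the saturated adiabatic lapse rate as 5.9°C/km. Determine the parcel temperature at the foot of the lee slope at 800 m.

13.98°C

From 0 m to 2200 m (dry): cools by 9.9 × 2.2 = 21.78°C, giving -3.88°C.
From 2200 m to 3200 m (saturated): cools by 5.9 × 1 = 5.9°C, giving -9.78°C.
From 3200 m to 800 m (dry descent): warms by 9.9 × 2.4 = 23.76°C, giving 13.98°C.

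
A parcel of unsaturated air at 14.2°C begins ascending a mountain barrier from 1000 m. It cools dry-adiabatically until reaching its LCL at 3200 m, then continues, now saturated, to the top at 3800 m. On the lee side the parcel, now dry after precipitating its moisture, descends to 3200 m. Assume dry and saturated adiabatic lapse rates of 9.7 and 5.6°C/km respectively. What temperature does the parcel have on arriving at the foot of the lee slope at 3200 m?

-4.68°C

1000 → 3200 m (dry, 9.7°C/km): ΔT = -9.7 × 2.2 = -21.34°C → T = -7.14°C
3200 → 3800 m (saturated, 5.6°C/km): ΔT = -5.6 × 0.6 = -3.36°C → T = -10.5°C
3800 → 3200 m (dry descent, 9.7°C/km): ΔT = +9.7 × 0.6 = +5.82°C → T = -4.68°C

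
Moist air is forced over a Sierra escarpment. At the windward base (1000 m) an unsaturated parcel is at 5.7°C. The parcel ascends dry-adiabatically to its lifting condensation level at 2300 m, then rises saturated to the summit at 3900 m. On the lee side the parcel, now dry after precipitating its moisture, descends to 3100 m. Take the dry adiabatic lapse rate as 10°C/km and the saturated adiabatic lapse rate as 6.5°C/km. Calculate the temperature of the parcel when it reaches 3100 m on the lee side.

-9.7°C

1000–2300 m, dry: Δz = 1.3 km ⇒ ΔT = -13°C; T = -7.3°C
2300–3900 m, saturated: Δz = 1.6 km ⇒ ΔT = -10.4°C; T = -17.7°C
3900–3100 m, dry descent: Δz = 0.8 km ⇒ ΔT = +8°C; T = -9.7°C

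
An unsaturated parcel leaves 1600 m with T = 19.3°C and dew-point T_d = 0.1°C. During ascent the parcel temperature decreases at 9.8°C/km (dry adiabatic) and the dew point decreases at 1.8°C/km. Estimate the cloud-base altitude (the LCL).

T and T_d converge at 9.8 − 1.8 = 8°C per km
Height above start = (19.3 − 0.1) / 8 = 2.4 km
LCL altitude = 1600 m + 2400 m = 4000 m

4000 m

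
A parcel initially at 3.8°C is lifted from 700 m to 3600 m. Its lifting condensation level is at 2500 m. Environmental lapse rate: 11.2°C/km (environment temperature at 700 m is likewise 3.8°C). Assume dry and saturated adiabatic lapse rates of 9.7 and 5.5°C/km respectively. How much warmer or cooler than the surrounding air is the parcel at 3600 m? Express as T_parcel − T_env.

Parcel:
  700 → 2500 m (dry, 9.7°C/km): ΔT = -9.7 × 1.8 = -17.46°C → T = -13.66°C
  2500 → 3600 m (saturated, 5.5°C/km): ΔT = -5.5 × 1.1 = -6.05°C → T = -19.71°C
Environment:
  700 → 3600 m (environment, 11.2°C/km): ΔT = -11.2 × 2.9 = -32.48°C → T = -28.68°C
T_parcel − T_env = -19.71 − (-28.68) = +8.97°C

+8.97°C (parcel warmer than environment)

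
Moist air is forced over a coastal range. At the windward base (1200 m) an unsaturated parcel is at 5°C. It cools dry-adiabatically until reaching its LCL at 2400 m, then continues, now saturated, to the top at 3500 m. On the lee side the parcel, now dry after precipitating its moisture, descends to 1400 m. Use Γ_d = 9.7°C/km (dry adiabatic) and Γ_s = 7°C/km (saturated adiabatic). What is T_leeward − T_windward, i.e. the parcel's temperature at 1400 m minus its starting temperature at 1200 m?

1200 → 2400 m (dry, 9.7°C/km): ΔT = -9.7 × 1.2 = -11.64°C → T = -6.64°C
2400 → 3500 m (saturated, 7°C/km): ΔT = -7 × 1.1 = -7.7°C → T = -14.34°C
3500 → 1400 m (dry descent, 9.7°C/km): ΔT = +9.7 × 2.1 = +20.37°C → T = 6.03°C
Net change vs windward start: 6.03 − 5 = +1.03°C

+1.03°C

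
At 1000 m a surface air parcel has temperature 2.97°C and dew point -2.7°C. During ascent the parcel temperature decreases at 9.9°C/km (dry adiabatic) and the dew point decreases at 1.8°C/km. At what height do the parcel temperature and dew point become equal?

1700 m

T and T_d converge at 9.9 − 1.8 = 8.1°C per km
Height above start = (2.97 − (-2.7)) / 8.1 = 0.7 km
LCL altitude = 1000 m + 700 m = 1700 m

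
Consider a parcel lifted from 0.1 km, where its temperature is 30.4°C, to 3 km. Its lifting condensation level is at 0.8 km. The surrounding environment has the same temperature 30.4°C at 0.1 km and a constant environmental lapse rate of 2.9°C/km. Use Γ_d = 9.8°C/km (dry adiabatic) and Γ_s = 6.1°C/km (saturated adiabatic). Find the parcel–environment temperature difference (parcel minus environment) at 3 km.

Parcel:
  100–800 m, dry: Δz = 0.7 km ⇒ ΔT = -6.86°C; T = 23.54°C
  800–3000 m, saturated: Δz = 2.2 km ⇒ ΔT = -13.42°C; T = 10.12°C
Environment:
  100–3000 m, environment: Δz = 2.9 km ⇒ ΔT = -8.41°C; T = 21.99°C
T_parcel − T_env = 10.12 − 21.99 = -11.87°C

-11.87°C (parcel cooler than environment)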